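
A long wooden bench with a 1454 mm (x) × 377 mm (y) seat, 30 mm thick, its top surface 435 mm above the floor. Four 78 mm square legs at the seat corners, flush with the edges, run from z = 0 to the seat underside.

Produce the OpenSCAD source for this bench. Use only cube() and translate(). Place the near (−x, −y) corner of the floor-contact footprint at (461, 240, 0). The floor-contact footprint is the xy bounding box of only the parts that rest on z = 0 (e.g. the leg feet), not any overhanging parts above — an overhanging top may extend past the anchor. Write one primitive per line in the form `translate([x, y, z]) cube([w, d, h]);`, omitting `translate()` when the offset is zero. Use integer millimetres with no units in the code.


translate([461, 240, 405]) cube([1454, 377, 30]);
translate([461, 240, 0]) cube([78, 78, 405]);
translate([461, 539, 0]) cube([78, 78, 405]);
translate([1837, 240, 0]) cube([78, 78, 405]);
translate([1837, 539, 0]) cube([78, 78, 405]);


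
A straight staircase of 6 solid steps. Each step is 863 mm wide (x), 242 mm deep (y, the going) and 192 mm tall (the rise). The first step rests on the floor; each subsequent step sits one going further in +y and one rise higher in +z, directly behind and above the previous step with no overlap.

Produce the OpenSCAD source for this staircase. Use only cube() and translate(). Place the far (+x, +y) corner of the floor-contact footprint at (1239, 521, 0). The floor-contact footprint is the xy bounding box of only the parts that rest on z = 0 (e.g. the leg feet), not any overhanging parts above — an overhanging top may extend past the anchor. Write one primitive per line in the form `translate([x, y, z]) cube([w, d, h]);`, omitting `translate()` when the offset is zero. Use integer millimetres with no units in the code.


translate([376, 279, 0]) cube([863, 242, 192]);
translate([376, 521, 192]) cube([863, 242, 192]);
translate([376, 763, 384]) cube([863, 242, 192]);
translate([376, 1005, 576]) cube([863, 242, 192]);
translate([376, 1247, 768]) cube([863, 242, 192]);
translate([376, 1489, 960]) cube([863, 242, 192]);


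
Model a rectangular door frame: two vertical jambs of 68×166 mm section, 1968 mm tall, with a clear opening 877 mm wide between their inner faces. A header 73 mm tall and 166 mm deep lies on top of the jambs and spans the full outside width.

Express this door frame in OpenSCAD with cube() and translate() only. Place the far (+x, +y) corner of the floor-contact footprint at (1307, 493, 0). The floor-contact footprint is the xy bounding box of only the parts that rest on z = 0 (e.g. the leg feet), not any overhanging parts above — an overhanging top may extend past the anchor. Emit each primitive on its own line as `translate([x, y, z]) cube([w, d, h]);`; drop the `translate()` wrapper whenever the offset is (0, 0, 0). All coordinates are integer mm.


translate([294, 327, 0]) cube([68, 166, 1968]);
translate([1239, 327, 0]) cube([68, 166, 1968]);
translate([294, 327, 1968]) cube([1013, 166, 73]);


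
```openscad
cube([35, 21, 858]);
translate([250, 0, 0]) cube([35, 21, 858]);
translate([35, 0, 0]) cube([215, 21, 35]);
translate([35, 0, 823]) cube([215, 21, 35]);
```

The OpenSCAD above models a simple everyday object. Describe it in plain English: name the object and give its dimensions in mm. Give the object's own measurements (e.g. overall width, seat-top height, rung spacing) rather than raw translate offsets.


A rectangular picture frame lying in the x–z plane (depth along y). The opening is 215 mm wide (x) by 788 mm tall (z), surrounded by a border 35 mm wide on all four sides. The frame is 21 mm deep and is made of two full-height vertical stiles with two horizontal rails fitted between them.


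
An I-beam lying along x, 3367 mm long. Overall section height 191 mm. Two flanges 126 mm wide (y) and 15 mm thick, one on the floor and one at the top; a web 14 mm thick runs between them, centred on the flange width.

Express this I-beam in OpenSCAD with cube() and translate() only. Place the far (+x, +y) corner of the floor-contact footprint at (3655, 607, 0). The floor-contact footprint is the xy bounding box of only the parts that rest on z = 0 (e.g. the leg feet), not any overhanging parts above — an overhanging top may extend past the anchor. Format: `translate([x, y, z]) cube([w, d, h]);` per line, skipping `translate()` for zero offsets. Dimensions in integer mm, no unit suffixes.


translate([288, 481, 0]) cube([3367, 126, 15]);
translate([288, 537, 15]) cube([3367, 14, 161]);
translate([288, 481, 176]) cube([3367, 126, 15]);


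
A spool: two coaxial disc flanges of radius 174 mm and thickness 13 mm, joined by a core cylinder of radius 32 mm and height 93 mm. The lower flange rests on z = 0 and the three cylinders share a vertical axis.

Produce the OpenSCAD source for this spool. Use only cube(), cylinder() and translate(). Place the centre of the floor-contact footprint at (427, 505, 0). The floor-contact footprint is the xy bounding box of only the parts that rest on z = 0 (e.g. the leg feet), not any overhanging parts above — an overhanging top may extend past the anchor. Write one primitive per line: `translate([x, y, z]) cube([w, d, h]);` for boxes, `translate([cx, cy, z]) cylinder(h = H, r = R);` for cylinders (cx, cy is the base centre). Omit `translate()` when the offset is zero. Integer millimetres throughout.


translate([427, 505, 0]) cylinder(h = 13, r = 174);
translate([427, 505, 13]) cylinder(h = 93, r = 32);
translate([427, 505, 106]) cylinder(h = 13, r = 174);


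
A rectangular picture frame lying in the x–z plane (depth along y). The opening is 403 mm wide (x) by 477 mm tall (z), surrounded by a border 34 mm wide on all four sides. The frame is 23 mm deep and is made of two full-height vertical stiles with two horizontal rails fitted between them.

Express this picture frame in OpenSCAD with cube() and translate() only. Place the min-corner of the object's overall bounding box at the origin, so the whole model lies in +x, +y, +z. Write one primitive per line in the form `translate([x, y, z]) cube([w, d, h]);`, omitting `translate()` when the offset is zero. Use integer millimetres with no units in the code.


cube([34, 23, 545]);
translate([437, 0, 0]) cube([34, 23, 545]);
translate([34, 0, 0]) cube([403, 23, 34]);
translate([34, 0, 511]) cube([403, 23, 34]);


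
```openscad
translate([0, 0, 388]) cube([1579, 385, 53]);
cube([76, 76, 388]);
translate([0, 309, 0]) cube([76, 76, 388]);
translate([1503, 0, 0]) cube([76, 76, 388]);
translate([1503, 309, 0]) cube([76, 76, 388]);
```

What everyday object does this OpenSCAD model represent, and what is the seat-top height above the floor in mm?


A bench. The seat-top height is 441 mm.

A long slab on four corner posts — a bench. The slab sits at z = 388 with thickness 53, so the top is 388 + 53 = 441 mm.


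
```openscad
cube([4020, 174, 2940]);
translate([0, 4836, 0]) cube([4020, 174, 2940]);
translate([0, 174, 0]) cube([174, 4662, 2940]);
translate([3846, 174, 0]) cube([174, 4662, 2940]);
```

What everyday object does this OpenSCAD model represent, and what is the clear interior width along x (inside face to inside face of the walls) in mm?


A house (or room) frame. The interior width is 3672 mm.

Four 2940 mm walls enclosing a rectangle with no floor or roof — a room or house frame. Outside width is 4020 mm and wall thickness is 174 mm, so the interior width is 4020 − 2 × 174 = 3672 mm.


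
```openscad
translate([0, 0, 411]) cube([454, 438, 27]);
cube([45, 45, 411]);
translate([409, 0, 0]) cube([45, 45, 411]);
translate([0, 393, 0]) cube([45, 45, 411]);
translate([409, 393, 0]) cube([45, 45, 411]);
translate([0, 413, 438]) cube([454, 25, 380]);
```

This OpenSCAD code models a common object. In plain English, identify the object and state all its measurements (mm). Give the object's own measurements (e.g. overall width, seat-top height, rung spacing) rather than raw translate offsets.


A chair. The seat is a 454×438×27 mm slab with its top at z = 438 mm, on four 45×45 mm corner legs (flush with the seat edges, standing on z = 0). A flat backrest 25 mm thick, 380 mm tall, spans the full seat width and rises from the seat top along its +y edge, rear face flush with the rear of the seat.


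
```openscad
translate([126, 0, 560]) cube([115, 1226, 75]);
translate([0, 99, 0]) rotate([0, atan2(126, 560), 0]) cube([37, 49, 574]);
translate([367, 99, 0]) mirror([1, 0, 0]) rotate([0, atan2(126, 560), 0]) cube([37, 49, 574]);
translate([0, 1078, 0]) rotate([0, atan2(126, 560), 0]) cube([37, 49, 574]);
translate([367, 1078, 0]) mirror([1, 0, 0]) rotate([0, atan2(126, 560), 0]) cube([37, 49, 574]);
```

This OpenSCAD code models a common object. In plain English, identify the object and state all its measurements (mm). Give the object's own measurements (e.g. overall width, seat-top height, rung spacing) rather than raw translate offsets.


A sawhorse. A 115×1226×75 mm beam (x, y, z) sits on two A-frame leg pairs. Each pair is two raked legs of 37×49 mm section (49 mm along y) splaying symmetrically in x. Each leg rises 560 mm vertically over 126 mm of horizontal reach and is 574 mm long along its own axis. Every leg's outer bottom edge rests on the floor and its outer top edge meets a bottom edge of the beam — the left legs (tilting toward +x) meet the beam's −x bottom edge, the right legs (their mirror images, tilting toward −x) meet its +x bottom edge — so the leg tops tuck under the beam, the beam's underside is 560 mm above the floor, and the feet are 367 mm apart outside-to-outside with the beam centred between them. The two leg pairs are set in 99 mm from either end of the beam.


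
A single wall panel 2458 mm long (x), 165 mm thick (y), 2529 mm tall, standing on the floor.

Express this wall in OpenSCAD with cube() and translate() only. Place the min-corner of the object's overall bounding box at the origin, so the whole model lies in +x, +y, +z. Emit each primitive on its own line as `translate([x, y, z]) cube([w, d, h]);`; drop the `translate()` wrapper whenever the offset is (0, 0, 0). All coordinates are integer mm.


cube([2458, 165, 2529]);


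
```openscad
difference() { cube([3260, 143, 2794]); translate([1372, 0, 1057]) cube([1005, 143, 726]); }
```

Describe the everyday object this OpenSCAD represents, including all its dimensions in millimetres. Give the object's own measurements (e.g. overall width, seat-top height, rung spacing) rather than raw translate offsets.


A wall 3260 mm long (x), 143 mm thick (y), 2794 mm tall, with a rectangular window opening cut through it. The opening is 1005 mm wide and 726 mm tall; its sill is at z = 1057 mm and its near (−x) edge is 1372 mm from the wall's −x end. The opening passes through the full wall thickness.


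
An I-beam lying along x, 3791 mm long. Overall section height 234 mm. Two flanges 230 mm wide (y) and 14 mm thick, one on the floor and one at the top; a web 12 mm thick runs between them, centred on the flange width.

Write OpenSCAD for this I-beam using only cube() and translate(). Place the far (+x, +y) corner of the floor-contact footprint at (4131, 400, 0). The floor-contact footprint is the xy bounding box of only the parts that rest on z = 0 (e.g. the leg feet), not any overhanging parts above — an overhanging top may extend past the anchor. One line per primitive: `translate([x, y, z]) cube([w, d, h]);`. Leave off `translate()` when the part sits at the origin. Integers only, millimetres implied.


translate([340, 170, 0]) cube([3791, 230, 14]);
translate([340, 279, 14]) cube([3791, 12, 206]);
translate([340, 170, 220]) cube([3791, 230, 14]);


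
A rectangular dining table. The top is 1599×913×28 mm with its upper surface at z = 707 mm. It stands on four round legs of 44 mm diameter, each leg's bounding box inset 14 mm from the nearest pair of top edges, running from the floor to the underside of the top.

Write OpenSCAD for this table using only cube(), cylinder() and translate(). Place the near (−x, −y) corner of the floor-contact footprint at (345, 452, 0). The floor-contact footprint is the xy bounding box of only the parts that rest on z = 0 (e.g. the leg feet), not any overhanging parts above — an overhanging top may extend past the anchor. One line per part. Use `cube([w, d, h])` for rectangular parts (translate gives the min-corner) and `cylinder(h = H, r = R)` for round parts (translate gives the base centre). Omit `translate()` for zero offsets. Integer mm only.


translate([331, 438, 679]) cube([1599, 913, 28]);
translate([367, 474, 0]) cylinder(h = 679, r = 22);
translate([1894, 474, 0]) cylinder(h = 679, r = 22);
translate([367, 1315, 0]) cylinder(h = 679, r = 22);
translate([1894, 1315, 0]) cylinder(h = 679, r = 22);


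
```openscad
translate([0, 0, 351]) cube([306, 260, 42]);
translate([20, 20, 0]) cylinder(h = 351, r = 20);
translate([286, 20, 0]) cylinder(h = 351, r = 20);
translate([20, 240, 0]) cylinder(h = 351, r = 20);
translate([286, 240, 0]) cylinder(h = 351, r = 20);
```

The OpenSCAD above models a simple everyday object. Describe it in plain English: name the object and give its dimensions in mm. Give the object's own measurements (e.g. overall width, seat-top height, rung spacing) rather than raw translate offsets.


A simple wooden stool: a rectangular seat 306 mm (x) by 260 mm (y), 42 mm thick, top face at z = 393 mm, on four round legs, each 40 mm in diameter. The legs rest on z = 0, each leg's axis is inset half a diameter from the nearest pair of seat edges (so the leg's bounding box is flush with the corner).


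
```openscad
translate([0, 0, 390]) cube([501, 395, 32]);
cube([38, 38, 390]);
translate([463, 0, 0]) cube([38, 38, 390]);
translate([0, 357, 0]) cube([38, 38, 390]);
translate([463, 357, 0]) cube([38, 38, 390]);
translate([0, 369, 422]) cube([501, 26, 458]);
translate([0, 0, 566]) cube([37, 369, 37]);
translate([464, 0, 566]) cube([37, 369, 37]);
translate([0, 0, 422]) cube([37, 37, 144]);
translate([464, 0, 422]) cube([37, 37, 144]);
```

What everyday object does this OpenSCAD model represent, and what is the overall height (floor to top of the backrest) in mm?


A chair. The overall height is 880 mm.

A slab on four corner posts with a tall panel at the back — a chair. The seat slab sits at z = 390 with thickness 32, and the 458 mm backrest starts at the seat top, so the overall height is 390 + 32 + 458 = 880 mm.


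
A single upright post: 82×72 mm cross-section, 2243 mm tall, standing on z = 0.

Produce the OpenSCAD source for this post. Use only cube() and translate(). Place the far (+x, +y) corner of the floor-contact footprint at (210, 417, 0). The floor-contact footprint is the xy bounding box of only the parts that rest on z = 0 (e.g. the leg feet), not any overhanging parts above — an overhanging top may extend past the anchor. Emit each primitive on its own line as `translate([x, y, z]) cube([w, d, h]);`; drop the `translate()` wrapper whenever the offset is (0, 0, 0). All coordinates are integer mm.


translate([128, 345, 0]) cube([82, 72, 2243]);


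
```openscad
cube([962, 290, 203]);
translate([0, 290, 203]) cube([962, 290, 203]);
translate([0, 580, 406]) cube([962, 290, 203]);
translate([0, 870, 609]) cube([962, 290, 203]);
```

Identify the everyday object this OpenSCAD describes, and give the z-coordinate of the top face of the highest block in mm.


A staircase. The total rise is 812 mm.

4 identical blocks, each offset up and back from the previous — a staircase. Each step is 203 mm tall and there are 4 of them, so the total rise is 4 × 203 = 812 mm.


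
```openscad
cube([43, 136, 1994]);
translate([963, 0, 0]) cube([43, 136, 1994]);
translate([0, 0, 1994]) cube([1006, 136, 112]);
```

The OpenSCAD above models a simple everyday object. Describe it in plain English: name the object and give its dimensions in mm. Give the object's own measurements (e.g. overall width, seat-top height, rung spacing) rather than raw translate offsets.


A door frame. The clear opening is 920 mm wide and 1994 mm high. Two 43 mm wide jambs, 136 mm deep, stand either side of the opening from the floor to the top of the opening. A 112 mm thick head sits across the top of both jambs, spanning the full outside width of the frame.


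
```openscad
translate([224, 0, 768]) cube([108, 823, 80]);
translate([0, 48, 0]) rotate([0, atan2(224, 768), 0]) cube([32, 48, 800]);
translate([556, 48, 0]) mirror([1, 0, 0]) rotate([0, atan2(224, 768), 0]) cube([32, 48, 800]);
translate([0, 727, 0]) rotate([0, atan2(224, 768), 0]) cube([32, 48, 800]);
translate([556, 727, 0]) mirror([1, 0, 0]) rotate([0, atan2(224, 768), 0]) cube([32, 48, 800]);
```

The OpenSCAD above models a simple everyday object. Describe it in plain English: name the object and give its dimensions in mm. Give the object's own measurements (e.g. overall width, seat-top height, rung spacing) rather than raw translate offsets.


A sawhorse. A 108×823×80 mm beam (x, y, z) sits on two A-frame leg pairs. Each pair is two raked legs of 32×48 mm section (48 mm along y) splaying symmetrically in x. Each leg rises 768 mm vertically over 224 mm of horizontal reach and is 800 mm long along its own axis. Every leg's outer bottom edge rests on the floor and its outer top edge meets a bottom edge of the beam — the left legs (tilting toward +x) meet the beam's −x bottom edge, the right legs (their mirror images, tilting toward −x) meet its +x bottom edge — so the leg tops tuck under the beam, the beam's underside is 768 mm above the floor, and the feet are 556 mm apart outside-to-outside with the beam centred between them. The two leg pairs are set in 48 mm from either end of the beam.


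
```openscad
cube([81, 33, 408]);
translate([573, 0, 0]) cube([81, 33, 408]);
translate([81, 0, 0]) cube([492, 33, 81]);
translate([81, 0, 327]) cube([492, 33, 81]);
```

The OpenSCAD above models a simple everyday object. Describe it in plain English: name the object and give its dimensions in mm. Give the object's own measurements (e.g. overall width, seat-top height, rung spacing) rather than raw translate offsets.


A rectangular picture frame lying in the x–z plane (depth along y). The opening is 492 mm wide (x) by 246 mm tall (z), surrounded by a border 81 mm wide on all four sides. The frame is 33 mm deep and is made of two full-height vertical stiles with two horizontal rails fitted between them.


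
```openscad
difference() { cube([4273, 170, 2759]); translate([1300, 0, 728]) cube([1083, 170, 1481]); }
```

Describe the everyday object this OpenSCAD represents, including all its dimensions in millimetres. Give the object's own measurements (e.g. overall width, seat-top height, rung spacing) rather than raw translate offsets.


A wall 4273 mm long (x), 170 mm thick (y), 2759 mm tall, with a rectangular window opening cut through it. The opening is 1083 mm wide and 1481 mm tall; its sill is at z = 728 mm and its near (−x) edge is 1300 mm from the wall's −x end. The opening passes through the full wall thickness.


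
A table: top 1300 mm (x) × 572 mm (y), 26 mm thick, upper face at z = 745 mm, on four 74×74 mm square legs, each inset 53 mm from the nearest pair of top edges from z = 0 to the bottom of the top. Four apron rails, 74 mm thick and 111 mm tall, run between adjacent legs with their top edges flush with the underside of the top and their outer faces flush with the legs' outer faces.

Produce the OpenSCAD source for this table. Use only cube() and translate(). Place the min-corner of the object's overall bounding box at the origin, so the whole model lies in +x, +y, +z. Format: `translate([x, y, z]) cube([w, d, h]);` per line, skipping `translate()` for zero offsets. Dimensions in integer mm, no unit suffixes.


// leg_h = 745 - 26 = 719
// apron z = 719 - 111 = 608
translate([0, 0, 719]) cube([1300, 572, 26]);
translate([53, 53, 0]) cube([74, 74, 719]);
translate([1173, 53, 0]) cube([74, 74, 719]);
translate([53, 445, 0]) cube([74, 74, 719]);
translate([1173, 445, 0]) cube([74, 74, 719]);
translate([127, 53, 608]) cube([1046, 74, 111]);
translate([127, 445, 608]) cube([1046, 74, 111]);
translate([53, 127, 608]) cube([74, 318, 111]);
translate([1173, 127, 608]) cube([74, 318, 111]);


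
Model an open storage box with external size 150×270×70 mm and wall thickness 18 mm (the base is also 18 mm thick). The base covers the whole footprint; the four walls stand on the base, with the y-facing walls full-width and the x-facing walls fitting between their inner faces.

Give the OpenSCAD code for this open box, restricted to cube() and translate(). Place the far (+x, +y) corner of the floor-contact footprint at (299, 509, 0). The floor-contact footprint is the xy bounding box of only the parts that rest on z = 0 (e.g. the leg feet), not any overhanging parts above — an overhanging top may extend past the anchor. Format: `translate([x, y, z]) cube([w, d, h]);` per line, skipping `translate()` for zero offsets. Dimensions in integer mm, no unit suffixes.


translate([149, 239, 0]) cube([150, 270, 18]);
translate([149, 239, 18]) cube([150, 18, 52]);
translate([149, 491, 18]) cube([150, 18, 52]);
translate([149, 257, 18]) cube([18, 234, 52]);
translate([281, 257, 18]) cube([18, 234, 52]);


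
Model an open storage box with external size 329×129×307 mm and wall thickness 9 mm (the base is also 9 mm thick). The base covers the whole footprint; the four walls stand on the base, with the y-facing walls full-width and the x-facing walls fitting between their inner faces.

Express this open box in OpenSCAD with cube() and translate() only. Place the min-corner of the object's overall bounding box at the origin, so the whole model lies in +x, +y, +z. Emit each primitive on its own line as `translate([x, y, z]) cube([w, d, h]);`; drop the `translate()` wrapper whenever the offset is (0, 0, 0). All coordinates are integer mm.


cube([329, 129, 9]);
translate([0, 0, 9]) cube([329, 9, 298]);
translate([0, 120, 9]) cube([329, 9, 298]);
translate([0, 9, 9]) cube([9, 111, 298]);
translate([320, 9, 9]) cube([9, 111, 298]);


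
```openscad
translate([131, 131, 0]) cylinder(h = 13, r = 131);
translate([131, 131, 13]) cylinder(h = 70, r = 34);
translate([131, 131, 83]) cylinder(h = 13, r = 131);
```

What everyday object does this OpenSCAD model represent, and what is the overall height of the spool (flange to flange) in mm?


A spool. The overall height is 96 mm.

Three coaxial cylinders, large–small–large — a spool. Two 13 mm flanges and a 70 mm core give 13 + 70 + 13 = 96 mm.


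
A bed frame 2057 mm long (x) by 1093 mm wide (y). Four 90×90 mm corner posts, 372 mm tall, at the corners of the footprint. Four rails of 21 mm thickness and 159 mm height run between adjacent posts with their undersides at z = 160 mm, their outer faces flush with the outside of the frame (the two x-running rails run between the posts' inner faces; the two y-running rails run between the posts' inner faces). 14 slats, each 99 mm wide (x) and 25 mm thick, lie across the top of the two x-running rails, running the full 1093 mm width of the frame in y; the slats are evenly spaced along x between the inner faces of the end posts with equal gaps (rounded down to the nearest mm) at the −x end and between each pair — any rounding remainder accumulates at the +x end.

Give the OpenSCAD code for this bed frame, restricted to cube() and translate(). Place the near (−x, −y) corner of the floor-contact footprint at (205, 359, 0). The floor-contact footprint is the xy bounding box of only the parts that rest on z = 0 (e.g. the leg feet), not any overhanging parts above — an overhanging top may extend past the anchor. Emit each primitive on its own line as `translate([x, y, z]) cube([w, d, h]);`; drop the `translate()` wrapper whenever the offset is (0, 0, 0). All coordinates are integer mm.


translate([205, 359, 0]) cube([90, 90, 372]);
translate([205, 1362, 0]) cube([90, 90, 372]);
translate([2172, 359, 0]) cube([90, 90, 372]);
translate([2172, 1362, 0]) cube([90, 90, 372]);
translate([295, 359, 160]) cube([1877, 21, 159]);
translate([295, 1431, 160]) cube([1877, 21, 159]);
translate([205, 449, 160]) cube([21, 913, 159]);
translate([2241, 449, 160]) cube([21, 913, 159]);
translate([327, 359, 319]) cube([99, 1093, 25]);
translate([458, 359, 319]) cube([99, 1093, 25]);
translate([589, 359, 319]) cube([99, 1093, 25]);
translate([720, 359, 319]) cube([99, 1093, 25]);
translate([851, 359, 319]) cube([99, 1093, 25]);
translate([982, 359, 319]) cube([99, 1093, 25]);
translate([1113, 359, 319]) cube([99, 1093, 25]);
translate([1244, 359, 319]) cube([99, 1093, 25]);
translate([1375, 359, 319]) cube([99, 1093, 25]);
translate([1506, 359, 319]) cube([99, 1093, 25]);
translate([1637, 359, 319]) cube([99, 1093, 25]);
translate([1768, 359, 319]) cube([99, 1093, 25]);
translate([1899, 359, 319]) cube([99, 1093, 25]);
translate([2030, 359, 319]) cube([99, 1093, 25]);


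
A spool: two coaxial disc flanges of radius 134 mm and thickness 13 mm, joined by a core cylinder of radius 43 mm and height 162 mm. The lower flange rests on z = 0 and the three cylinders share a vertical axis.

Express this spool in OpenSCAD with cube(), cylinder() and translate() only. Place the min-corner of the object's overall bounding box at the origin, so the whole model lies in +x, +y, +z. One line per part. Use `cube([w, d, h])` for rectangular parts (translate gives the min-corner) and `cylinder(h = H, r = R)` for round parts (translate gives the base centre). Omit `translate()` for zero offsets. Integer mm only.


translate([134, 134, 0]) cylinder(h = 13, r = 134);
translate([134, 134, 13]) cylinder(h = 162, r = 43);
translate([134, 134, 175]) cylinder(h = 13, r = 134);


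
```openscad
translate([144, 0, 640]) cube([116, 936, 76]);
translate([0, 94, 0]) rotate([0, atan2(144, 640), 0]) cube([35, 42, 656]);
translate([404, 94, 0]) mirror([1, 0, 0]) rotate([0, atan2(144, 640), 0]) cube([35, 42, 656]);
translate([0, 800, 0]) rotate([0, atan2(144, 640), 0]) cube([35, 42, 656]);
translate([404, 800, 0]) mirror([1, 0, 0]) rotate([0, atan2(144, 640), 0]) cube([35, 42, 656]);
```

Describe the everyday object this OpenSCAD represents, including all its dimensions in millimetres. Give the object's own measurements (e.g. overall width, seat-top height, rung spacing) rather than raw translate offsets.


A sawhorse. A 116×936×76 mm beam (x, y, z) sits on two A-frame leg pairs. Each pair is two raked legs of 35×42 mm section (42 mm along y) splaying symmetrically in x. Each leg rises 640 mm vertically over 144 mm of horizontal reach and is 656 mm long along its own axis. Every leg's outer bottom edge rests on the floor and its outer top edge meets a bottom edge of the beam — the left legs (tilting toward +x) meet the beam's −x bottom edge, the right legs (their mirror images, tilting toward −x) meet its +x bottom edge — so the leg tops tuck under the beam, the beam's underside is 640 mm above the floor, and the feet are 404 mm apart outside-to-outside with the beam centred between them. The two leg pairs are set in 94 mm from either end of the beam.


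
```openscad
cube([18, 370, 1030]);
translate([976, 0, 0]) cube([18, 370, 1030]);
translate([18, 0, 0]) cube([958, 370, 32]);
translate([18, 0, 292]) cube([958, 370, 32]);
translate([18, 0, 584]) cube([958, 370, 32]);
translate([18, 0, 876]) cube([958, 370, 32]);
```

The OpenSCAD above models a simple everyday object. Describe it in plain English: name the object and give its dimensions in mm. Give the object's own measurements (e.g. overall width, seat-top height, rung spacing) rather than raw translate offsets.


An open bookshelf. Two side panels, each 18 mm thick, 370 mm deep and 1030 mm tall, stand 994 mm apart (outside-to-outside). Between them sit 4 shelves, each 32 mm thick and 370 mm deep, spanning the full gap between the sides. The bottom shelf rests on the floor (its underside at z = 0) and the clear gap between one shelf's top and the next shelf's underside is 260 mm.


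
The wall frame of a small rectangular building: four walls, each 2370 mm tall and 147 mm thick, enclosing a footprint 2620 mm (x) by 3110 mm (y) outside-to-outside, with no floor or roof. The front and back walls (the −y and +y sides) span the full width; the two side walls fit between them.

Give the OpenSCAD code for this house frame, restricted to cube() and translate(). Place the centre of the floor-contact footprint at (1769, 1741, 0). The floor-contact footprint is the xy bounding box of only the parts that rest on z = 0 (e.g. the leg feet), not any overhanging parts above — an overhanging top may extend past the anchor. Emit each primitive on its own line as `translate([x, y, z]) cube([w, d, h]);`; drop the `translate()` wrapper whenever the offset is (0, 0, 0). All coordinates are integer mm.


translate([459, 186, 0]) cube([2620, 147, 2370]);
translate([459, 3149, 0]) cube([2620, 147, 2370]);
translate([459, 333, 0]) cube([147, 2816, 2370]);
translate([2932, 333, 0]) cube([147, 2816, 2370]);


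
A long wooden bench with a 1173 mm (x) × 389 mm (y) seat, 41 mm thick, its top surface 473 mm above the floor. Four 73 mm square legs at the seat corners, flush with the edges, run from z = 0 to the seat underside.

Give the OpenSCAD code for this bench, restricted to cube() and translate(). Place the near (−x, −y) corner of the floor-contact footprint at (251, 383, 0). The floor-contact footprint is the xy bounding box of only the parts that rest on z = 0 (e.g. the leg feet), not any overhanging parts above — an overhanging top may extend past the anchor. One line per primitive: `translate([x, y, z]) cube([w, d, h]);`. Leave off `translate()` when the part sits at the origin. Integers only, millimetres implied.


translate([251, 383, 432]) cube([1173, 389, 41]);
translate([251, 383, 0]) cube([73, 73, 432]);
translate([251, 699, 0]) cube([73, 73, 432]);
translate([1351, 383, 0]) cube([73, 73, 432]);
translate([1351, 699, 0]) cube([73, 73, 432]);


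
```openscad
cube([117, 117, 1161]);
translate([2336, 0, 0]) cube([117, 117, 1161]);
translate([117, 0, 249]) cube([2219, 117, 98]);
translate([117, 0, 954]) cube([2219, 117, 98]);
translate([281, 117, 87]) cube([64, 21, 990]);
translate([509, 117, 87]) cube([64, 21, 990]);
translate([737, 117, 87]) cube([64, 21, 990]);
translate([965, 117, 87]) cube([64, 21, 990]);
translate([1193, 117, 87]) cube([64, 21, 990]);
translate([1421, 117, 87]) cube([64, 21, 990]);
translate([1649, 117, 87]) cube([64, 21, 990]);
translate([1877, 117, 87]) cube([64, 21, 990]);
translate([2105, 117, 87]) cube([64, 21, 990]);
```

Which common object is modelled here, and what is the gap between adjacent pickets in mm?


A fence section. The picket gap is 164 mm.

Two posts, two rails, 9 pickets — a fence section. Span 2219 mm holds 9 pickets of 64 mm with 10 equal gaps: ⌊(2219 − 9·64) / 10⌋ = 164 mm.


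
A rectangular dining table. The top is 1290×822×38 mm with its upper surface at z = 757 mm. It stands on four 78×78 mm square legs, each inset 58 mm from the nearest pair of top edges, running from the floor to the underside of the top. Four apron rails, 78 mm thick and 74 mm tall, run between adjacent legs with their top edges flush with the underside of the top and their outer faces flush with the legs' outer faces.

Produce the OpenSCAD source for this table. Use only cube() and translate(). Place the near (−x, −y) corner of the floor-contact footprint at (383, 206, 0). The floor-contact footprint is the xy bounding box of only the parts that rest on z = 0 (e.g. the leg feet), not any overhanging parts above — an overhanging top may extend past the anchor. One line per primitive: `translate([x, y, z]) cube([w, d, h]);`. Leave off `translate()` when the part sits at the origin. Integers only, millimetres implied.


// leg_h = 757 - 38 = 719
// apron z = 719 - 74 = 645
translate([325, 148, 719]) cube([1290, 822, 38]);
translate([383, 206, 0]) cube([78, 78, 719]);
translate([1479, 206, 0]) cube([78, 78, 719]);
translate([383, 834, 0]) cube([78, 78, 719]);
translate([1479, 834, 0]) cube([78, 78, 719]);
translate([461, 206, 645]) cube([1018, 78, 74]);
translate([461, 834, 645]) cube([1018, 78, 74]);
translate([383, 284, 645]) cube([78, 550, 74]);
translate([1479, 284, 645]) cube([78, 550, 74]);


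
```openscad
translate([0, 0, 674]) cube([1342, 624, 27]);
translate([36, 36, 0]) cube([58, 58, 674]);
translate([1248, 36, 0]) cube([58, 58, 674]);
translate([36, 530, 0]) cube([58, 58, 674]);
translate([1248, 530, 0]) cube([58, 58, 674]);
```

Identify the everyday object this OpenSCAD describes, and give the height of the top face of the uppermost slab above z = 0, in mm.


A table. The table height is 701 mm.

A 1342×624×27 slab sits at z = 674 on four 58 mm square posts — a table. The top surface is at 674 + 27 = 701 mm.


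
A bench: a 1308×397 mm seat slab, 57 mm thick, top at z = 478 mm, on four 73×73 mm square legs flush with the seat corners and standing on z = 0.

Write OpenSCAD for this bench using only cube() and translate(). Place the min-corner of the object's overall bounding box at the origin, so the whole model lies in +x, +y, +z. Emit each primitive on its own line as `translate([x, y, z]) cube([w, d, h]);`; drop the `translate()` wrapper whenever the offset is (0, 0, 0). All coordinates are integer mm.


translate([0, 0, 421]) cube([1308, 397, 57]);
cube([73, 73, 421]);
translate([0, 324, 0]) cube([73, 73, 421]);
translate([1235, 0, 0]) cube([73, 73, 421]);
translate([1235, 324, 0]) cube([73, 73, 421]);


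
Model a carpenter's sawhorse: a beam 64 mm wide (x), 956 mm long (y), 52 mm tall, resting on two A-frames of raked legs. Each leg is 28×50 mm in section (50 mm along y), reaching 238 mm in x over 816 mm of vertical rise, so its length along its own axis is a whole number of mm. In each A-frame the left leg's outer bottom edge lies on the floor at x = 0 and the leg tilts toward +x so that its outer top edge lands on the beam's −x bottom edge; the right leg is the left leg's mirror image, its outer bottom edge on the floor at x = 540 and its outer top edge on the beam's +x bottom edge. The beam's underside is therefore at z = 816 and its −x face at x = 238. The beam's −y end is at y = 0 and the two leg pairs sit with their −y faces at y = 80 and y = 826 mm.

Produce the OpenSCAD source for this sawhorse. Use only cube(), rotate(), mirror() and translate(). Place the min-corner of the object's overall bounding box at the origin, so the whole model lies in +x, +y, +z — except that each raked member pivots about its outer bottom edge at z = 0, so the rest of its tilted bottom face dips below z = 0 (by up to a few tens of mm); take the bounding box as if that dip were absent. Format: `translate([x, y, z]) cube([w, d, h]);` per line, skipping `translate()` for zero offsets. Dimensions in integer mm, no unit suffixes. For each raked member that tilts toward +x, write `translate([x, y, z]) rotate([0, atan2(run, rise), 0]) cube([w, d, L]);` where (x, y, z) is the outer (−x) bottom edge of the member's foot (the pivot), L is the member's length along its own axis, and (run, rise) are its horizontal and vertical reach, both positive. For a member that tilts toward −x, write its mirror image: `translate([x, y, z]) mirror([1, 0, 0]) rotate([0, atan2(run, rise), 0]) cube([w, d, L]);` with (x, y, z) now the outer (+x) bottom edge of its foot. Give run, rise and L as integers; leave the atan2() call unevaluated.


// leg length = √(238² + 816²) = 850
// right-leg outer foot x = 2·238 + 64 = 540
// beam min-corner = (238, 0, 816)
translate([238, 0, 816]) cube([64, 956, 52]);
translate([0, 80, 0]) rotate([0, atan2(238, 816), 0]) cube([28, 50, 850]);
translate([540, 80, 0]) mirror([1, 0, 0]) rotate([0, atan2(238, 816), 0]) cube([28, 50, 850]);
translate([0, 826, 0]) rotate([0, atan2(238, 816), 0]) cube([28, 50, 850]);
translate([540, 826, 0]) mirror([1, 0, 0]) rotate([0, atan2(238, 816), 0]) cube([28, 50, 850]);


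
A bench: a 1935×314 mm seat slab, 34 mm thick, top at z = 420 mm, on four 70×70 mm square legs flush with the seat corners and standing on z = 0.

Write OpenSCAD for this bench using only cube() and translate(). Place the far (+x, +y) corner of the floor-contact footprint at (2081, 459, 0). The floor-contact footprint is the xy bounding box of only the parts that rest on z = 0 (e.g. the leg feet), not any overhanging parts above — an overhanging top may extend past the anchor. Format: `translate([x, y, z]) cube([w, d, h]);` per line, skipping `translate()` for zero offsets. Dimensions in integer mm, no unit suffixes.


// leg_h = 420 − 34 = 386
translate([146, 145, 386]) cube([1935, 314, 34]);
translate([146, 145, 0]) cube([70, 70, 386]);
translate([146, 389, 0]) cube([70, 70, 386]);
translate([2011, 145, 0]) cube([70, 70, 386]);
translate([2011, 389, 0]) cube([70, 70, 386]);


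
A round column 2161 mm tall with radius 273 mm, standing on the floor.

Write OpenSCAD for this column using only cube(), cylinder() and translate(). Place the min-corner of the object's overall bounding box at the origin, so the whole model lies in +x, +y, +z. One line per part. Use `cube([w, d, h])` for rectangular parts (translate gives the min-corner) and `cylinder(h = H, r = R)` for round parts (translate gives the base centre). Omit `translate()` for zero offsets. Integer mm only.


translate([273, 273, 0]) cylinder(h = 2161, r = 273);


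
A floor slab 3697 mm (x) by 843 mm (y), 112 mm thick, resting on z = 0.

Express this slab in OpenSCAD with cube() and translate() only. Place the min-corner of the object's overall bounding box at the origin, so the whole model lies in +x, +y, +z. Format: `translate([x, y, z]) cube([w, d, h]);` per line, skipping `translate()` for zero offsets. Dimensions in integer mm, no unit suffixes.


cube([3697, 843, 112]);


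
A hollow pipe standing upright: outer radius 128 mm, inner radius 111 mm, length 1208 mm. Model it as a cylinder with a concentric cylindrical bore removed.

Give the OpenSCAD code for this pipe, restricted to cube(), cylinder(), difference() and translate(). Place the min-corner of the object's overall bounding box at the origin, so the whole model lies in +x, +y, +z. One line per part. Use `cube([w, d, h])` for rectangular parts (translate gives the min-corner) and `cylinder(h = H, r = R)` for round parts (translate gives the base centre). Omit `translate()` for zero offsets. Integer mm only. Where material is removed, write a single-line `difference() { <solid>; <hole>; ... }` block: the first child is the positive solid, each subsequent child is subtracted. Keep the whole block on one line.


difference() { translate([128, 128, 0]) cylinder(h = 1208, r = 128); translate([128, 128, 0]) cylinder(h = 1208, r = 111); }


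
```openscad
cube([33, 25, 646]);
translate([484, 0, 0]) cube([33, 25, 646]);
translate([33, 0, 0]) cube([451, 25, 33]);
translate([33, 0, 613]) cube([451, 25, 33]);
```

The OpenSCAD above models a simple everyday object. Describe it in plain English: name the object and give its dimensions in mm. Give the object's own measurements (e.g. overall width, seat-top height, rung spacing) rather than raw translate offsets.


A rectangular picture frame lying in the x–z plane (depth along y). The opening is 451 mm wide (x) by 580 mm tall (z), surrounded by a border 33 mm wide on all four sides. The frame is 25 mm deep and is made of two full-height vertical stiles with two horizontal rails fitted between them.


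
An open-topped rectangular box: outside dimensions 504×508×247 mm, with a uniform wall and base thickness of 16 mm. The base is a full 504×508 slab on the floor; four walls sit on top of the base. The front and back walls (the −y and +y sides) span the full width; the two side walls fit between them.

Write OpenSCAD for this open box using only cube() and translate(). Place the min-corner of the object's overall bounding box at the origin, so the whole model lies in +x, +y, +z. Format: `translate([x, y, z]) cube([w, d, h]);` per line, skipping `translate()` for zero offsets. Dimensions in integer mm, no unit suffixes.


cube([504, 508, 16]);
translate([0, 0, 16]) cube([504, 16, 231]);
translate([0, 492, 16]) cube([504, 16, 231]);
translate([0, 16, 16]) cube([16, 476, 231]);
translate([488, 16, 16]) cube([16, 476, 231]);
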